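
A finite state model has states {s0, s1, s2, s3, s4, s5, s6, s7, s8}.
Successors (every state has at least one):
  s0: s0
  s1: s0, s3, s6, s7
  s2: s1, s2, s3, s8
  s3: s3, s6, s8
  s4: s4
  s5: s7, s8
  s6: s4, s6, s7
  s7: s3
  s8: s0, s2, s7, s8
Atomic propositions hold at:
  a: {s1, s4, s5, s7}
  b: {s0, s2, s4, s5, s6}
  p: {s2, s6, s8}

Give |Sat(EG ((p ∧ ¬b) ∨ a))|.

Sat(¬b) = {s1, s3, s7, s8}
Sat(p ∧ ¬b) = {s8}
Sat((p ∧ ¬b) ∨ a) = {s1, s4, s5, s7, s8}
EG ((p ∧ ¬b) ∨ a): greatest fixpoint, start Z0 = {s1, s4, s5, s7, s8}, keep only states in Sat with some successor in Z. Z1 = {s1, s4, s5, s8}; Z2 = {s4, s5, s8}; fixed.
Sat(EG ((p ∧ ¬b) ∨ a)) = {s4, s5, s8}
|Sat(EG ((p ∧ ¬b) ∨ a))| = |{s4, s5, s8}| = 3.

3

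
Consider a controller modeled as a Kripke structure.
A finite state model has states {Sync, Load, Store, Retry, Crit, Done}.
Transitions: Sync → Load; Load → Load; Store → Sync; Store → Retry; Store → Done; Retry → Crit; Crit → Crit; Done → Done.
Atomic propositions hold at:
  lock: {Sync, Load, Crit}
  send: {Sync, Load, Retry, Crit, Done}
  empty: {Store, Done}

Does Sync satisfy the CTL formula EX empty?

No

Sat(EX empty) = {s : some successor in {Store, Done}} = {Store, Done}
Sync ∉ Sat(EX empty) = {Store, Done}, so the formula does not hold at Sync.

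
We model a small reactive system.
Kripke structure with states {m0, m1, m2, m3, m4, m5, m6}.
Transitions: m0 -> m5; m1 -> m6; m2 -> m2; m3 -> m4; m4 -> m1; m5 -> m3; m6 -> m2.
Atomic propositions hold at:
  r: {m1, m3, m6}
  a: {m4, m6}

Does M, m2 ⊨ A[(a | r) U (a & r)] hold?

Sat(a | r) = {m1, m3, m4, m6}
Sat(a & r) = {m6}
A[(a | r) U (a & r)]: least fixpoint, start Z0 = Sat((a & r)) = {m6}, add states in Sat(a | r) with every successor in Z. Z1 = {m1, m6}; Z2 = {m1, m4, m6}; Z3 = {m1, m3, m4, m6}; fixed.
Sat(A[(a | r) U (a & r)]) = {m1, m3, m4, m6}
m2 ∉ Sat(A[(a | r) U (a & r)]) = {m1, m3, m4, m6}, so the formula does not hold at m2.

No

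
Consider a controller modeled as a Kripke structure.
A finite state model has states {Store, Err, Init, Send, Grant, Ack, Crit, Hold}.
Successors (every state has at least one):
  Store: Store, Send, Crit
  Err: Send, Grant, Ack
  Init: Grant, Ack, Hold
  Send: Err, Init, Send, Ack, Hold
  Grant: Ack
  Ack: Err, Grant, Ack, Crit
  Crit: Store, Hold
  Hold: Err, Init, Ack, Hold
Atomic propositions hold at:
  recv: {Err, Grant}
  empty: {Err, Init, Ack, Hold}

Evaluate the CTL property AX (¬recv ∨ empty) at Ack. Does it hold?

No

Sat(¬recv) = {Store, Init, Send, Ack, Crit, Hold}
Sat(¬recv ∨ empty) = {Store, Err, Init, Send, Ack, Crit, Hold}
Sat(AX (¬recv ∨ empty)) = {s : every successor in {Store, Err, Init, Send, Ack, Crit, Hold}} = {Store, Send, Grant, Crit, Hold}
Ack ∉ Sat(AX (¬recv ∨ empty)) = {Store, Send, Grant, Crit, Hold}, so the formula does not hold at Ack.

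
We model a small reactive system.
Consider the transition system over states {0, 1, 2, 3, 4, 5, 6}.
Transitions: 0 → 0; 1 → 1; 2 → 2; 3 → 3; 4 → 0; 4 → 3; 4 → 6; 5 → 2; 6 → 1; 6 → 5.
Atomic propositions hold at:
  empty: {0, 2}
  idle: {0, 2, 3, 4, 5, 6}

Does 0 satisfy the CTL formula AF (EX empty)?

Yes

Sat(EX empty) = {s : some successor in {0, 2}} = {0, 2, 4, 5}
AF (EX empty): least fixpoint, start Z0 = {0, 2, 4, 5}, add states with every successor in Z. Already a fixed point.
Sat(AF (EX empty)) = {0, 2, 4, 5}
0 ∈ Sat(AF (EX empty)) = {0, 2, 4, 5}, so the formula holds at 0.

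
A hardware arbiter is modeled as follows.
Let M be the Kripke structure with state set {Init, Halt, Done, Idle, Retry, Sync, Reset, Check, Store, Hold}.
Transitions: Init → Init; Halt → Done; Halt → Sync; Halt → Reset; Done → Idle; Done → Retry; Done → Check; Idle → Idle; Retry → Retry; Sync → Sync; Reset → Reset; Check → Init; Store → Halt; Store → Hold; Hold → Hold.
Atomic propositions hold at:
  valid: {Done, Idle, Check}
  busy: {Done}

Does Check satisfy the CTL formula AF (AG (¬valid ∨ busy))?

Sat(¬valid) = {Init, Halt, Retry, Sync, Reset, Store, Hold}
Sat(¬valid ∨ busy) = {Init, Halt, Done, Retry, Sync, Reset, Store, Hold}
AG (¬valid ∨ busy): greatest fixpoint, start Z0 = {Init, Halt, Done, Retry, Sync, Reset, Store, Hold}, keep only states in Sat with every successor in Z. Z1 = {Init, Halt, Retry, Sync, Reset, Store, Hold}; Z2 = {Init, Retry, Sync, Reset, Store, Hold}; Z3 = {Init, Retry, Sync, Reset, Hold}; fixed.
Sat(AG (¬valid ∨ busy)) = {Init, Retry, Sync, Reset, Hold}
AF (AG (¬valid ∨ busy)): least fixpoint, start Z0 = {Init, Retry, Sync, Reset, Hold}, add states with every successor in Z. Z1 = {Init, Retry, Sync, Reset, Check, Hold}; fixed.
Sat(AF (AG (¬valid ∨ busy))) = {Init, Retry, Sync, Reset, Check, Hold}
Check ∈ Sat(AF (AG (¬valid ∨ busy))) = {Init, Retry, Sync, Reset, Check, Hold}, so the formula holds at Check.

Yes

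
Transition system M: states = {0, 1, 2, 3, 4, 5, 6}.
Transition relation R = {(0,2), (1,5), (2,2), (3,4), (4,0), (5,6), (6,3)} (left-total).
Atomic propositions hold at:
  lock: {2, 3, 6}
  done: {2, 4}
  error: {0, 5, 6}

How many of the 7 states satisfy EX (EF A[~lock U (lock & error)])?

Sat(~lock) = {0, 1, 4, 5}
Sat(lock & error) = {6}
A[~lock U (lock & error)]: least fixpoint, start Z0 = Sat((lock & error)) = {6}, add states in Sat(~lock) with every successor in Z. Z1 = {5, 6}; Z2 = {1, 5, 6}; fixed.
Sat(A[~lock U (lock & error)]) = {1, 5, 6}
EF A[~lock U (lock & error)]: least fixpoint, start Z0 = {1, 5, 6}, add states with some successor in Z. Already a fixed point.
Sat(EF A[~lock U (lock & error)]) = {1, 5, 6}
Sat(EX (EF A[~lock U (lock & error)])) = {s : some successor in {1, 5, 6}} = {1, 5}
|Sat(EX (EF A[~lock U (lock & error)]))| = |{1, 5}| = 2.

2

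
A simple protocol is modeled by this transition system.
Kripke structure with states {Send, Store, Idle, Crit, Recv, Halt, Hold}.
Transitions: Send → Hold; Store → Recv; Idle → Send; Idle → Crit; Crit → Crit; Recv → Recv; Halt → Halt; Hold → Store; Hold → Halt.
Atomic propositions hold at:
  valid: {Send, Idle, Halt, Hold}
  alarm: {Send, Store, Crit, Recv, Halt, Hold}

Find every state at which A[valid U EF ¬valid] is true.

{Send, Store, Idle, Crit, Recv, Hold}

Sat(¬valid) = {Store, Crit, Recv}
EF ¬valid: least fixpoint, start Z0 = {Store, Crit, Recv}, add states with some successor in Z. Z1 = {Store, Idle, Crit, Recv, Hold}; Z2 = {Send, Store, Idle, Crit, Recv, Hold}; fixed.
Sat(EF ¬valid) = {Send, Store, Idle, Crit, Recv, Hold}
A[valid U EF ¬valid]: least fixpoint, start Z0 = Sat(EF ¬valid) = {Send, Store, Idle, Crit, Recv, Hold}, add states in Sat(valid) with every successor in Z. Already a fixed point.
Sat(A[valid U EF ¬valid]) = {Send, Store, Idle, Crit, Recv, Hold}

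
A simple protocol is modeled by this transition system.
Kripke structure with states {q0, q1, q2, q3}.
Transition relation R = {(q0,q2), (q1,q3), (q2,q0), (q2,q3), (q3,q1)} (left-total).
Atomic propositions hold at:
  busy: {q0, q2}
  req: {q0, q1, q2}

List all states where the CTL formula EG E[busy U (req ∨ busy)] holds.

{q0, q2}

Sat(req ∨ busy) = {q0, q1, q2}
E[busy U (req ∨ busy)]: least fixpoint, start Z0 = Sat((req ∨ busy)) = {q0, q1, q2}, add states in Sat(busy) with some successor in Z. Already a fixed point.
Sat(E[busy U (req ∨ busy)]) = {q0, q1, q2}
EG E[busy U (req ∨ busy)]: greatest fixpoint, start Z0 = {q0, q1, q2}, keep only states in Sat with some successor in Z. Z1 = {q0, q2}; fixed.
Sat(EG E[busy U (req ∨ busy)]) = {q0, q2}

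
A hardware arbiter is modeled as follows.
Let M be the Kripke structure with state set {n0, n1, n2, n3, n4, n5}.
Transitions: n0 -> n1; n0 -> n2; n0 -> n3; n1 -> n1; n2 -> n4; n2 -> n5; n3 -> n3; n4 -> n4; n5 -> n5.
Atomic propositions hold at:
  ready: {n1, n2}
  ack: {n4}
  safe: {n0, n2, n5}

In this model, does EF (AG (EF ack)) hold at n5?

No

EF ack: least fixpoint, start Z0 = {n4}, add states with some successor in Z. Z1 = {n2, n4}; Z2 = {n0, n2, n4}; fixed.
Sat(EF ack) = {n0, n2, n4}
AG (EF ack): greatest fixpoint, start Z0 = {n0, n2, n4}, keep only states in Sat with every successor in Z. Z1 = {n4}; fixed.
Sat(AG (EF ack)) = {n4}
EF (AG (EF ack)): least fixpoint, start Z0 = {n4}, add states with some successor in Z. Z1 = {n2, n4}; Z2 = {n0, n2, n4}; fixed.
Sat(EF (AG (EF ack))) = {n0, n2, n4}
n5 ∉ Sat(EF (AG (EF ack))) = {n0, n2, n4}, so the formula does not hold at n5.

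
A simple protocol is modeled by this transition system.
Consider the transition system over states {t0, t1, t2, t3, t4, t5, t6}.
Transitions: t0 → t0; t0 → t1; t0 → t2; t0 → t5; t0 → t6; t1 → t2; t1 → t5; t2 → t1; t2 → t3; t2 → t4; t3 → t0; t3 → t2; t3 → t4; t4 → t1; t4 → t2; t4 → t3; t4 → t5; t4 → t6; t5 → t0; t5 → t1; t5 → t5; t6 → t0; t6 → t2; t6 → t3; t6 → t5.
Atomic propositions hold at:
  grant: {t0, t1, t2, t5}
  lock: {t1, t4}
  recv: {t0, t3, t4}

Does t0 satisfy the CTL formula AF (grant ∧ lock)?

No

Sat(grant ∧ lock) = {t1}
AF (grant ∧ lock): least fixpoint, start Z0 = {t1}, add states with every successor in Z. Already a fixed point.
Sat(AF (grant ∧ lock)) = {t1}
t0 ∉ Sat(AF (grant ∧ lock)) = {t1}, so the formula does not hold at t0.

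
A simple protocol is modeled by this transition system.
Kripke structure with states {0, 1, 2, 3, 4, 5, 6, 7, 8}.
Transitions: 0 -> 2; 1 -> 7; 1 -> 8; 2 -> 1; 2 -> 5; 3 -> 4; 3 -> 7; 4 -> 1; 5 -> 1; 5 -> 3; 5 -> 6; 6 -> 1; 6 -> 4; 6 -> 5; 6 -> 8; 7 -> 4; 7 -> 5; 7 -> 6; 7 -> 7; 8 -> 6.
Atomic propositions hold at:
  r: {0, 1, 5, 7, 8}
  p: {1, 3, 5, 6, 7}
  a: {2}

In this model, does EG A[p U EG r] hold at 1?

EG r: greatest fixpoint, start Z0 = {0, 1, 5, 7, 8}, keep only states in Sat with some successor in Z. Z1 = {1, 5, 7}; fixed.
Sat(EG r) = {1, 5, 7}
A[p U EG r]: least fixpoint, start Z0 = Sat(EG r) = {1, 5, 7}, add states in Sat(p) with every successor in Z. Already a fixed point.
Sat(A[p U EG r]) = {1, 5, 7}
EG A[p U EG r]: greatest fixpoint, start Z0 = {1, 5, 7}, keep only states in Sat with some successor in Z. Already a fixed point.
Sat(EG A[p U EG r]) = {1, 5, 7}
1 ∈ Sat(EG A[p U EG r]) = {1, 5, 7}, so the formula holds at 1.

Yes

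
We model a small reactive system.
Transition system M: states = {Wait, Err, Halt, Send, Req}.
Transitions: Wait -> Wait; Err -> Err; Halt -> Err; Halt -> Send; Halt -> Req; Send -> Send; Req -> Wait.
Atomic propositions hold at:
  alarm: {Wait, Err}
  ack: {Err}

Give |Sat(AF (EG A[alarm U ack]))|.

A[alarm U ack]: least fixpoint, start Z0 = Sat(ack) = {Err}, add states in Sat(alarm) with every successor in Z. Already a fixed point.
Sat(A[alarm U ack]) = {Err}
EG A[alarm U ack]: greatest fixpoint, start Z0 = {Err}, keep only states in Sat with some successor in Z. Already a fixed point.
Sat(EG A[alarm U ack]) = {Err}
AF (EG A[alarm U ack]): least fixpoint, start Z0 = {Err}, add states with every successor in Z. Already a fixed point.
Sat(AF (EG A[alarm U ack])) = {Err}
|Sat(AF (EG A[alarm U ack]))| = |{Err}| = 1.

1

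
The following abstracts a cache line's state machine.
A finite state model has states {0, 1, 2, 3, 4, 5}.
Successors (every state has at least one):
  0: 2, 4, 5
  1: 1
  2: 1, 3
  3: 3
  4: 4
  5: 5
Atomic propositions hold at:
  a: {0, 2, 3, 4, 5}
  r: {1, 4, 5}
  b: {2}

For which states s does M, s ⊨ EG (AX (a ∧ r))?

Sat(a ∧ r) = {4, 5}
Sat(AX (a ∧ r)) = {s : every successor in {4, 5}} = {4, 5}
EG (AX (a ∧ r)): greatest fixpoint, start Z0 = {4, 5}, keep only states in Sat with some successor in Z. Already a fixed point.
Sat(EG (AX (a ∧ r))) = {4, 5}

{4, 5}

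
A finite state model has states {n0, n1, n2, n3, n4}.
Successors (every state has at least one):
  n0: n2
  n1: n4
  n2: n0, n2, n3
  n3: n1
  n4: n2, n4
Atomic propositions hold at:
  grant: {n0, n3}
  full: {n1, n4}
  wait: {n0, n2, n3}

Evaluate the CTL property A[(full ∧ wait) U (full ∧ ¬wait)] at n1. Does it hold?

Yes

Sat(full ∧ wait) = ∅
Sat(¬wait) = {n1, n4}
Sat(full ∧ ¬wait) = {n1, n4}
A[(full ∧ wait) U (full ∧ ¬wait)]: least fixpoint, start Z0 = Sat((full ∧ ¬wait)) = {n1, n4}, add states in Sat(full ∧ wait) with every successor in Z. Already a fixed point.
Sat(A[(full ∧ wait) U (full ∧ ¬wait)]) = {n1, n4}
n1 ∈ Sat(A[(full ∧ wait) U (full ∧ ¬wait)]) = {n1, n4}, so the formula holds at n1.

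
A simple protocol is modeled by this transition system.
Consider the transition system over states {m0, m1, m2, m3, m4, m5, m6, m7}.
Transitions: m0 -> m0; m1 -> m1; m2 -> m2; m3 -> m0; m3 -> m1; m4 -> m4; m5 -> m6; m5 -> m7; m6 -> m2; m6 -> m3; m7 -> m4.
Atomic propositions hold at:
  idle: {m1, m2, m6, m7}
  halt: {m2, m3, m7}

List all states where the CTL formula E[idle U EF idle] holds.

EF idle: least fixpoint, start Z0 = {m1, m2, m6, m7}, add states with some successor in Z. Z1 = {m1, m2, m3, m5, m6, m7}; fixed.
Sat(EF idle) = {m1, m2, m3, m5, m6, m7}
E[idle U EF idle]: least fixpoint, start Z0 = Sat(EF idle) = {m1, m2, m3, m5, m6, m7}, add states in Sat(idle) with some successor in Z. Already a fixed point.
Sat(E[idle U EF idle]) = {m1, m2, m3, m5, m6, m7}

{m1, m2, m3, m5, m6, m7}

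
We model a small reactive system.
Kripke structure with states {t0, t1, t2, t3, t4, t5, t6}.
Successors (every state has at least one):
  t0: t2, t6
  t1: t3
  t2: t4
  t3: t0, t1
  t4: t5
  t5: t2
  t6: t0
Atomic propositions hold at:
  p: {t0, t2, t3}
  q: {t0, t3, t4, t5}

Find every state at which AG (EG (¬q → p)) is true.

{t2, t4, t5}

Sat(¬q) = {t1, t2, t6}
Sat(¬q → p) = {t0, t2, t3, t4, t5}
EG (¬q → p): greatest fixpoint, start Z0 = {t0, t2, t3, t4, t5}, keep only states in Sat with some successor in Z. Already a fixed point.
Sat(EG (¬q → p)) = {t0, t2, t3, t4, t5}
AG (EG (¬q → p)): greatest fixpoint, start Z0 = {t0, t2, t3, t4, t5}, keep only states in Sat with every successor in Z. Z1 = {t2, t4, t5}; fixed.
Sat(AG (EG (¬q → p))) = {t2, t4, t5}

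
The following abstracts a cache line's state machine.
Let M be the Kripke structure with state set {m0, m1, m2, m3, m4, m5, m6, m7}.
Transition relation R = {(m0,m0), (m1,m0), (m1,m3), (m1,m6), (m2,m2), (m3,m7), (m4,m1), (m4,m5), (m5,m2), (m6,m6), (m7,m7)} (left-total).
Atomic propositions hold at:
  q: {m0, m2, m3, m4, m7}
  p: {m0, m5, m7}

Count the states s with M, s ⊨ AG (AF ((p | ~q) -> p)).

Sat(~q) = {m1, m5, m6}
Sat(p | ~q) = {m0, m1, m5, m6, m7}
Sat((p | ~q) -> p) = {m0, m2, m3, m4, m5, m7}
AF ((p | ~q) -> p): least fixpoint, start Z0 = {m0, m2, m3, m4, m5, m7}, add states with every successor in Z. Already a fixed point.
Sat(AF ((p | ~q) -> p)) = {m0, m2, m3, m4, m5, m7}
AG (AF ((p | ~q) -> p)): greatest fixpoint, start Z0 = {m0, m2, m3, m4, m5, m7}, keep only states in Sat with every successor in Z. Z1 = {m0, m2, m3, m5, m7}; fixed.
Sat(AG (AF ((p | ~q) -> p))) = {m0, m2, m3, m5, m7}
|Sat(AG (AF ((p | ~q) -> p)))| = |{m0, m2, m3, m5, m7}| = 5.

5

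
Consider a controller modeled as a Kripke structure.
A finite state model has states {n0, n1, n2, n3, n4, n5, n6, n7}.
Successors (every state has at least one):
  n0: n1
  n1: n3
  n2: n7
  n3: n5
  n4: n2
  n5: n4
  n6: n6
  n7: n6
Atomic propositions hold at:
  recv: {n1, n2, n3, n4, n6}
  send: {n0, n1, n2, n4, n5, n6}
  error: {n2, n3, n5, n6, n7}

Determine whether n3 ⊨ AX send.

Sat(AX send) = {s : every successor in {n0, n1, n2, n4, n5, n6}} = {n0, n3, n4, n5, n6, n7}
n3 ∈ Sat(AX send) = {n0, n3, n4, n5, n6, n7}, so the formula holds at n3.

Yes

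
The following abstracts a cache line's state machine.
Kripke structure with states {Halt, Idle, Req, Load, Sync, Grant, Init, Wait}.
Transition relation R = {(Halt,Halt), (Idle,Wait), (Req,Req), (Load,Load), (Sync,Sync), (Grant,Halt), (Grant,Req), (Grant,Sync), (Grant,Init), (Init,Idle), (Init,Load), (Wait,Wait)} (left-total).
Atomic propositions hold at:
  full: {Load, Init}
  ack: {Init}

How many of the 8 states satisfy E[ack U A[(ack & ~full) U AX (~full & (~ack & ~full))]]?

Sat(~full) = {Halt, Idle, Req, Sync, Grant, Wait}
Sat(ack & ~full) = ∅
Sat(~ack) = {Halt, Idle, Req, Load, Sync, Grant, Wait}
Sat(~ack & ~full) = {Halt, Idle, Req, Sync, Grant, Wait}
Sat(~full & (~ack & ~full)) = {Halt, Idle, Req, Sync, Grant, Wait}
Sat(AX (~full & (~ack & ~full))) = {s : every successor in {Halt, Idle, Req, Sync, Grant, Wait}} = {Halt, Idle, Req, Sync, Wait}
A[(ack & ~full) U AX (~full & (~ack & ~full))]: least fixpoint, start Z0 = Sat(AX (~full & (~ack & ~full))) = {Halt, Idle, Req, Sync, Wait}, add states in Sat(ack & ~full) with every successor in Z. Already a fixed point.
Sat(A[(ack & ~full) U AX (~full & (~ack & ~full))]) = {Halt, Idle, Req, Sync, Wait}
E[ack U A[(ack & ~full) U AX (~full & (~ack & ~full))]]: least fixpoint, start Z0 = Sat(A[(ack & ~full) U AX (~full & (~ack & ~full))]) = {Halt, Idle, Req, Sync, Wait}, add states in Sat(ack) with some successor in Z. Z1 = {Halt, Idle, Req, Sync, Init, Wait}; fixed.
Sat(E[ack U A[(ack & ~full) U AX (~full & (~ack & ~full))]]) = {Halt, Idle, Req, Sync, Init, Wait}
|Sat(E[ack U A[(ack & ~full) U AX (~full & (~ack & ~full))]])| = |{Halt, Idle, Req, Sync, Init, Wait}| = 6.

6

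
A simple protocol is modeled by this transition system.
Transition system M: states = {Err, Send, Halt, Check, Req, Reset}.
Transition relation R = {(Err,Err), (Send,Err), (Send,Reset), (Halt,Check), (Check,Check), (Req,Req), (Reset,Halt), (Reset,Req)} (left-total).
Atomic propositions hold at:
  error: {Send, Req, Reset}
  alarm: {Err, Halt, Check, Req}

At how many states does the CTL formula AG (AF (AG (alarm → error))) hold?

1

Sat(alarm → error) = {Send, Req, Reset}
AG (alarm → error): greatest fixpoint, start Z0 = {Send, Req, Reset}, keep only states in Sat with every successor in Z. Z1 = {Req}; fixed.
Sat(AG (alarm → error)) = {Req}
AF (AG (alarm → error)): least fixpoint, start Z0 = {Req}, add states with every successor in Z. Already a fixed point.
Sat(AF (AG (alarm → error))) = {Req}
AG (AF (AG (alarm → error))): greatest fixpoint, start Z0 = {Req}, keep only states in Sat with every successor in Z. Already a fixed point.
Sat(AG (AF (AG (alarm → error)))) = {Req}
|Sat(AG (AF (AG (alarm → error))))| = |{Req}| = 1.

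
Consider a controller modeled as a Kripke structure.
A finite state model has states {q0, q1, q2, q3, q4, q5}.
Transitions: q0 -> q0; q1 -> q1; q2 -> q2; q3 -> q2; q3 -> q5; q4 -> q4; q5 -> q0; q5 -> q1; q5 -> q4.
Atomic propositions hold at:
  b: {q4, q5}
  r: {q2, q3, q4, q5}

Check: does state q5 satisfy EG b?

Yes

EG b: greatest fixpoint, start Z0 = {q4, q5}, keep only states in Sat with some successor in Z. Already a fixed point.
Sat(EG b) = {q4, q5}
q5 ∈ Sat(EG b) = {q4, q5}, so the formula holds at q5.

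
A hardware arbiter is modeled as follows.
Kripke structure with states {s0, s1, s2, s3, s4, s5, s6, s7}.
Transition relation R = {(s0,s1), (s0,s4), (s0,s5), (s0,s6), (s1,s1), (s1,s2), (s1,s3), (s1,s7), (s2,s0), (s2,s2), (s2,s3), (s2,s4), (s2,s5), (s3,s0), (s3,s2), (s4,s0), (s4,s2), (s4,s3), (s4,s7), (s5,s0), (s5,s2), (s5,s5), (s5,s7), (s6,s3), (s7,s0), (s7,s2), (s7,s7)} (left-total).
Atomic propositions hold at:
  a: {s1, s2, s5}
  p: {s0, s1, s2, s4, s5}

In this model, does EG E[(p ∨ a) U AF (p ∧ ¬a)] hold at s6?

Sat(p ∨ a) = {s0, s1, s2, s4, s5}
Sat(¬a) = {s0, s3, s4, s6, s7}
Sat(p ∧ ¬a) = {s0, s4}
AF (p ∧ ¬a): least fixpoint, start Z0 = {s0, s4}, add states with every successor in Z. Already a fixed point.
Sat(AF (p ∧ ¬a)) = {s0, s4}
E[(p ∨ a) U AF (p ∧ ¬a)]: least fixpoint, start Z0 = Sat(AF (p ∧ ¬a)) = {s0, s4}, add states in Sat(p ∨ a) with some successor in Z. Z1 = {s0, s2, s4, s5}; Z2 = {s0, s1, s2, s4, s5}; fixed.
Sat(E[(p ∨ a) U AF (p ∧ ¬a)]) = {s0, s1, s2, s4, s5}
EG E[(p ∨ a) U AF (p ∧ ¬a)]: greatest fixpoint, start Z0 = {s0, s1, s2, s4, s5}, keep only states in Sat with some successor in Z. Already a fixed point.
Sat(EG E[(p ∨ a) U AF (p ∧ ¬a)]) = {s0, s1, s2, s4, s5}
s6 ∉ Sat(EG E[(p ∨ a) U AF (p ∧ ¬a)]) = {s0, s1, s2, s4, s5}, so the formula does not hold at s6.

No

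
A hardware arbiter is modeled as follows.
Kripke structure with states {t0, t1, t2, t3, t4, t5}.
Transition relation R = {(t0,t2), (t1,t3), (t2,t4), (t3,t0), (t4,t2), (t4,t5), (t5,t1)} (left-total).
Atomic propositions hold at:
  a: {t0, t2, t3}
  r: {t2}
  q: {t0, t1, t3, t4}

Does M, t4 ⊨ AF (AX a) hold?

No

Sat(AX a) = {s : every successor in {t0, t2, t3}} = {t0, t1, t3}
AF (AX a): least fixpoint, start Z0 = {t0, t1, t3}, add states with every successor in Z. Z1 = {t0, t1, t3, t5}; fixed.
Sat(AF (AX a)) = {t0, t1, t3, t5}
t4 ∉ Sat(AF (AX a)) = {t0, t1, t3, t5}, so the formula does not hold at t4.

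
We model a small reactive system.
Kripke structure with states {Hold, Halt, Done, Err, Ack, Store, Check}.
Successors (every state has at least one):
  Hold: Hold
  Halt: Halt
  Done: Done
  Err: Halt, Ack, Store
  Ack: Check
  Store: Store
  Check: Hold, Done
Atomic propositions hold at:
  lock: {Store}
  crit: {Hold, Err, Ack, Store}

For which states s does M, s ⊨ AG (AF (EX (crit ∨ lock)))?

{Hold, Store}

Sat(crit ∨ lock) = {Hold, Err, Ack, Store}
Sat(EX (crit ∨ lock)) = {s : some successor in {Hold, Err, Ack, Store}} = {Hold, Err, Store, Check}
AF (EX (crit ∨ lock)): least fixpoint, start Z0 = {Hold, Err, Store, Check}, add states with every successor in Z. Z1 = {Hold, Err, Ack, Store, Check}; fixed.
Sat(AF (EX (crit ∨ lock))) = {Hold, Err, Ack, Store, Check}
AG (AF (EX (crit ∨ lock))): greatest fixpoint, start Z0 = {Hold, Err, Ack, Store, Check}, keep only states in Sat with every successor in Z. Z1 = {Hold, Ack, Store}; Z2 = {Hold, Store}; fixed.
Sat(AG (AF (EX (crit ∨ lock)))) = {Hold, Store}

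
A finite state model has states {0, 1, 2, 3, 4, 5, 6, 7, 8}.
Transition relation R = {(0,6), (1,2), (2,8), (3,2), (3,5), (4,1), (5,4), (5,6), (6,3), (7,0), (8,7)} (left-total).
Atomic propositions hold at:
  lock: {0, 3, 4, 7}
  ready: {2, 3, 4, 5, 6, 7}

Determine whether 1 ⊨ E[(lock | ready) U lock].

No

Sat(lock | ready) = {0, 2, 3, 4, 5, 6, 7}
E[(lock | ready) U lock]: least fixpoint, start Z0 = Sat(lock) = {0, 3, 4, 7}, add states in Sat(lock | ready) with some successor in Z. Z1 = {0, 3, 4, 5, 6, 7}; fixed.
Sat(E[(lock | ready) U lock]) = {0, 3, 4, 5, 6, 7}
1 ∉ Sat(E[(lock | ready) U lock]) = {0, 3, 4, 5, 6, 7}, so the formula does not hold at 1.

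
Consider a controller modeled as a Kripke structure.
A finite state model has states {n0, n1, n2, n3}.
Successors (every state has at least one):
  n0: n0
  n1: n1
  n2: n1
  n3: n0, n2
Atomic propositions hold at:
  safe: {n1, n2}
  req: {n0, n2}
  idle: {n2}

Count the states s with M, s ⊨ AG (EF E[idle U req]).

1

E[idle U req]: least fixpoint, start Z0 = Sat(req) = {n0, n2}, add states in Sat(idle) with some successor in Z. Already a fixed point.
Sat(E[idle U req]) = {n0, n2}
EF E[idle U req]: least fixpoint, start Z0 = {n0, n2}, add states with some successor in Z. Z1 = {n0, n2, n3}; fixed.
Sat(EF E[idle U req]) = {n0, n2, n3}
AG (EF E[idle U req]): greatest fixpoint, start Z0 = {n0, n2, n3}, keep only states in Sat with every successor in Z. Z1 = {n0, n3}; Z2 = {n0}; fixed.
Sat(AG (EF E[idle U req])) = {n0}
|Sat(AG (EF E[idle U req]))| = |{n0}| = 1.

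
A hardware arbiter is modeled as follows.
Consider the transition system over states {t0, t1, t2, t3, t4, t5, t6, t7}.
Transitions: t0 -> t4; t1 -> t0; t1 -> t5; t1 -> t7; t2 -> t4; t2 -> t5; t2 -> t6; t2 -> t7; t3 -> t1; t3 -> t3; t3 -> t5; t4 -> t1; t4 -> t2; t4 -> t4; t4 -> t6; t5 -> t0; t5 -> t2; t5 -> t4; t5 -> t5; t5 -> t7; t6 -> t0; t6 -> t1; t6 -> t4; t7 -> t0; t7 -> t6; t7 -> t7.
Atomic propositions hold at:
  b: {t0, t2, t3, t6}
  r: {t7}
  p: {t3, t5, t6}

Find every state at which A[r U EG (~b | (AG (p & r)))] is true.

{t1, t4, t5, t7}

Sat(~b) = {t1, t4, t5, t7}
Sat(p & r) = ∅
AG (p & r): greatest fixpoint, start Z0 = ∅, keep only states in Sat with every successor in Z. Already a fixed point.
Sat(AG (p & r)) = ∅
Sat(~b | (AG (p & r))) = {t1, t4, t5, t7}
EG (~b | (AG (p & r))): greatest fixpoint, start Z0 = {t1, t4, t5, t7}, keep only states in Sat with some successor in Z. Already a fixed point.
Sat(EG (~b | (AG (p & r)))) = {t1, t4, t5, t7}
A[r U EG (~b | (AG (p & r)))]: least fixpoint, start Z0 = Sat(EG (~b | (AG (p & r)))) = {t1, t4, t5, t7}, add states in Sat(r) with every successor in Z. Already a fixed point.
Sat(A[r U EG (~b | (AG (p & r)))]) = {t1, t4, t5, t7}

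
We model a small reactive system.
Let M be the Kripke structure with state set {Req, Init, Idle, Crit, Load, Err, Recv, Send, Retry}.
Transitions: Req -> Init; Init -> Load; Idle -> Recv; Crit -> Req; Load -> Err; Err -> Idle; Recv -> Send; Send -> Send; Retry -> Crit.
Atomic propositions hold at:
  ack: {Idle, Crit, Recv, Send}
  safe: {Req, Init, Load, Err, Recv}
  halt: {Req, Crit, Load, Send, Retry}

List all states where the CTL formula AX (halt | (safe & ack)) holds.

{Init, Idle, Crit, Recv, Send, Retry}

Sat(safe & ack) = {Recv}
Sat(halt | (safe & ack)) = {Req, Crit, Load, Recv, Send, Retry}
Sat(AX (halt | (safe & ack))) = {s : every successor in {Req, Crit, Load, Recv, Send, Retry}} = {Init, Idle, Crit, Recv, Send, Retry}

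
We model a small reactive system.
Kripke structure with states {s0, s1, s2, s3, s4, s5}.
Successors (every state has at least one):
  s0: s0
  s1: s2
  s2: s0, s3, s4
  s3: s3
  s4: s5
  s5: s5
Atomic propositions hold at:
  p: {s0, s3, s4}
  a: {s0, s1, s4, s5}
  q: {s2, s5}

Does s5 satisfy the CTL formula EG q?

Yes

EG q: greatest fixpoint, start Z0 = {s2, s5}, keep only states in Sat with some successor in Z. Z1 = {s5}; fixed.
Sat(EG q) = {s5}
s5 ∈ Sat(EG q) = {s5}, so the formula holds at s5.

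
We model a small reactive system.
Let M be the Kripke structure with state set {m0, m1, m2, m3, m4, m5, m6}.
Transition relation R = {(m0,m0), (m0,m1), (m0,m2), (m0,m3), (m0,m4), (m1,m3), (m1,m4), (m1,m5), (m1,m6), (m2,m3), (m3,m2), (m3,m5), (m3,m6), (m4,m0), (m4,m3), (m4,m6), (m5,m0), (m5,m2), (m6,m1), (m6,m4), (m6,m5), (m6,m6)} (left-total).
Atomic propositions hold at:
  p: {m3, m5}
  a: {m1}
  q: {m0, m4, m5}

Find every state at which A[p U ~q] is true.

{m1, m2, m3, m6}

Sat(~q) = {m1, m2, m3, m6}
A[p U ~q]: least fixpoint, start Z0 = Sat(~q) = {m1, m2, m3, m6}, add states in Sat(p) with every successor in Z. Already a fixed point.
Sat(A[p U ~q]) = {m1, m2, m3, m6}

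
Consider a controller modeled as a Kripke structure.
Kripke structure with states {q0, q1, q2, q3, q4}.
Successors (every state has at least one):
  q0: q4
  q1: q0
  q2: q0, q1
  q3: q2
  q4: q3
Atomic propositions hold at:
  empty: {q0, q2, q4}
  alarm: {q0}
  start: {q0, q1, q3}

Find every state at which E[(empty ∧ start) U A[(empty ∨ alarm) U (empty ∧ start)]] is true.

Sat(empty ∧ start) = {q0}
Sat(empty ∨ alarm) = {q0, q2, q4}
A[(empty ∨ alarm) U (empty ∧ start)]: least fixpoint, start Z0 = Sat((empty ∧ start)) = {q0}, add states in Sat(empty ∨ alarm) with every successor in Z. Already a fixed point.
Sat(A[(empty ∨ alarm) U (empty ∧ start)]) = {q0}
E[(empty ∧ start) U A[(empty ∨ alarm) U (empty ∧ start)]]: least fixpoint, start Z0 = Sat(A[(empty ∨ alarm) U (empty ∧ start)]) = {q0}, add states in Sat(empty ∧ start) with some successor in Z. Already a fixed point.
Sat(E[(empty ∧ start) U A[(empty ∨ alarm) U (empty ∧ start)]]) = {q0}

{q0}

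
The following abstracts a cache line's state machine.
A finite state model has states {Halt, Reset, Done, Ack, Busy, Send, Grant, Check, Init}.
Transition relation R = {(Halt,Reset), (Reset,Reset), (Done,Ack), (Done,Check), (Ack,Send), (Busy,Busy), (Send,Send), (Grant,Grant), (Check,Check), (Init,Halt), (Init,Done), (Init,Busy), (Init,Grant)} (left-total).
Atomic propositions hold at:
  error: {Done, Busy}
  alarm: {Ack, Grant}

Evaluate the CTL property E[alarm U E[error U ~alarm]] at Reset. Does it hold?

Yes

Sat(~alarm) = {Halt, Reset, Done, Busy, Send, Check, Init}
E[error U ~alarm]: least fixpoint, start Z0 = Sat(~alarm) = {Halt, Reset, Done, Busy, Send, Check, Init}, add states in Sat(error) with some successor in Z. Already a fixed point.
Sat(E[error U ~alarm]) = {Halt, Reset, Done, Busy, Send, Check, Init}
E[alarm U E[error U ~alarm]]: least fixpoint, start Z0 = Sat(E[error U ~alarm]) = {Halt, Reset, Done, Busy, Send, Check, Init}, add states in Sat(alarm) with some successor in Z. Z1 = {Halt, Reset, Done, Ack, Busy, Send, Check, Init}; fixed.
Sat(E[alarm U E[error U ~alarm]]) = {Halt, Reset, Done, Ack, Busy, Send, Check, Init}
Reset ∈ Sat(E[alarm U E[error U ~alarm]]) = {Halt, Reset, Done, Ack, Busy, Send, Check, Init}, so the formula holds at Reset.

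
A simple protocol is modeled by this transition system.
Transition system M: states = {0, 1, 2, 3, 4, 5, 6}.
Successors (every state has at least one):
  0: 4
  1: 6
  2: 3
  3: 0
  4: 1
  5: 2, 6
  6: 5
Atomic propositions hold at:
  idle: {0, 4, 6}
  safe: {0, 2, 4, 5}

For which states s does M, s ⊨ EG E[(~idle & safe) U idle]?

Sat(~idle) = {1, 2, 3, 5}
Sat(~idle & safe) = {2, 5}
E[(~idle & safe) U idle]: least fixpoint, start Z0 = Sat(idle) = {0, 4, 6}, add states in Sat(~idle & safe) with some successor in Z. Z1 = {0, 4, 5, 6}; fixed.
Sat(E[(~idle & safe) U idle]) = {0, 4, 5, 6}
EG E[(~idle & safe) U idle]: greatest fixpoint, start Z0 = {0, 4, 5, 6}, keep only states in Sat with some successor in Z. Z1 = {0, 5, 6}; Z2 = {5, 6}; fixed.
Sat(EG E[(~idle & safe) U idle]) = {5, 6}

{5, 6}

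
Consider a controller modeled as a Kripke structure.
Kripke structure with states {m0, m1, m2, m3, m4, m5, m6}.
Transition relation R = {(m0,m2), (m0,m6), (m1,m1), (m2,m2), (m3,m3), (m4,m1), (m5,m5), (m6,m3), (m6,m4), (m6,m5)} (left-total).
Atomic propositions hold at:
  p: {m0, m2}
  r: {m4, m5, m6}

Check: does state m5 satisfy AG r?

Yes

AG r: greatest fixpoint, start Z0 = {m4, m5, m6}, keep only states in Sat with every successor in Z. Z1 = {m5}; fixed.
Sat(AG r) = {m5}
m5 ∈ Sat(AG r) = {m5}, so the formula holds at m5.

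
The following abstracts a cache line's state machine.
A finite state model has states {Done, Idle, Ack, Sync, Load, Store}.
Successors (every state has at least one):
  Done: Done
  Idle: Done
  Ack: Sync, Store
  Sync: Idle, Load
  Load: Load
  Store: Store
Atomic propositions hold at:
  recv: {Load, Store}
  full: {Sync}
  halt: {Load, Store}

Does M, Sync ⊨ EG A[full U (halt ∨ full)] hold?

Sat(halt ∨ full) = {Sync, Load, Store}
A[full U (halt ∨ full)]: least fixpoint, start Z0 = Sat((halt ∨ full)) = {Sync, Load, Store}, add states in Sat(full) with every successor in Z. Already a fixed point.
Sat(A[full U (halt ∨ full)]) = {Sync, Load, Store}
EG A[full U (halt ∨ full)]: greatest fixpoint, start Z0 = {Sync, Load, Store}, keep only states in Sat with some successor in Z. Already a fixed point.
Sat(EG A[full U (halt ∨ full)]) = {Sync, Load, Store}
Sync ∈ Sat(EG A[full U (halt ∨ full)]) = {Sync, Load, Store}, so the formula holds at Sync.

Yes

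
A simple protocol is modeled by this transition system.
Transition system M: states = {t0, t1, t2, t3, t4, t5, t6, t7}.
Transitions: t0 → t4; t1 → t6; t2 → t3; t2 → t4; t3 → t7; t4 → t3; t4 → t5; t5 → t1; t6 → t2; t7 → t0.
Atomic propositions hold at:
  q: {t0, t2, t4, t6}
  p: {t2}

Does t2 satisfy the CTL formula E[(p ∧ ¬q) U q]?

Sat(¬q) = {t1, t3, t5, t7}
Sat(p ∧ ¬q) = ∅
E[(p ∧ ¬q) U q]: least fixpoint, start Z0 = Sat(q) = {t0, t2, t4, t6}, add states in Sat(p ∧ ¬q) with some successor in Z. Already a fixed point.
Sat(E[(p ∧ ¬q) U q]) = {t0, t2, t4, t6}
t2 ∈ Sat(E[(p ∧ ¬q) U q]) = {t0, t2, t4, t6}, so the formula holds at t2.

Yes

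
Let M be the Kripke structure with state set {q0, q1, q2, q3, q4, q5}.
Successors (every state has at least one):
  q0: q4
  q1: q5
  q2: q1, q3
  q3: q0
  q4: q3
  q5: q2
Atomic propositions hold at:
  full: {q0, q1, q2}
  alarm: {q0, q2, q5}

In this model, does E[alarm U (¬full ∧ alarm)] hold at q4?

Sat(¬full) = {q3, q4, q5}
Sat(¬full ∧ alarm) = {q5}
E[alarm U (¬full ∧ alarm)]: least fixpoint, start Z0 = Sat((¬full ∧ alarm)) = {q5}, add states in Sat(alarm) with some successor in Z. Already a fixed point.
Sat(E[alarm U (¬full ∧ alarm)]) = {q5}
q4 ∉ Sat(E[alarm U (¬full ∧ alarm)]) = {q5}, so the formula does not hold at q4.

No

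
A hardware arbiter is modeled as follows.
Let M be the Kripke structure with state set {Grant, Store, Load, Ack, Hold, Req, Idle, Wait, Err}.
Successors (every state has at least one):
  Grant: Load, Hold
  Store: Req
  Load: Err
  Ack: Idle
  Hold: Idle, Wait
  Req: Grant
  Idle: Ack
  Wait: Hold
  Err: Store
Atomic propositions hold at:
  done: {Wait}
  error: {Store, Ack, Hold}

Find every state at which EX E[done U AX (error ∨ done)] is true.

{Load, Ack, Hold}

Sat(error ∨ done) = {Store, Ack, Hold, Wait}
Sat(AX (error ∨ done)) = {s : every successor in {Store, Ack, Hold, Wait}} = {Idle, Wait, Err}
E[done U AX (error ∨ done)]: least fixpoint, start Z0 = Sat(AX (error ∨ done)) = {Idle, Wait, Err}, add states in Sat(done) with some successor in Z. Already a fixed point.
Sat(E[done U AX (error ∨ done)]) = {Idle, Wait, Err}
Sat(EX E[done U AX (error ∨ done)]) = {s : some successor in {Idle, Wait, Err}} = {Load, Ack, Hold}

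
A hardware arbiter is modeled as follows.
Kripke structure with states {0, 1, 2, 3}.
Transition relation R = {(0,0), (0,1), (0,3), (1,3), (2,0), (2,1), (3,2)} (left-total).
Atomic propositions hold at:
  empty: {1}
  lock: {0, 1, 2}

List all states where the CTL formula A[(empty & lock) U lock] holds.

{0, 1, 2}

Sat(empty & lock) = {1}
A[(empty & lock) U lock]: least fixpoint, start Z0 = Sat(lock) = {0, 1, 2}, add states in Sat(empty & lock) with every successor in Z. Already a fixed point.
Sat(A[(empty & lock) U lock]) = {0, 1, 2}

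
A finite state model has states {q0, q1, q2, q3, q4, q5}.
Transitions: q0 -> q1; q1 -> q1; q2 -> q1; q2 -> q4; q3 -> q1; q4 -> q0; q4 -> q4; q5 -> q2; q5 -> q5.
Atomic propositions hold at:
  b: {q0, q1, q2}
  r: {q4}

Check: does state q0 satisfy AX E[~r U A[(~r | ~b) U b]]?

Sat(~r) = {q0, q1, q2, q3, q5}
Sat(~b) = {q3, q4, q5}
Sat(~r | ~b) = {q0, q1, q2, q3, q4, q5}
A[(~r | ~b) U b]: least fixpoint, start Z0 = Sat(b) = {q0, q1, q2}, add states in Sat(~r | ~b) with every successor in Z. Z1 = {q0, q1, q2, q3}; fixed.
Sat(A[(~r | ~b) U b]) = {q0, q1, q2, q3}
E[~r U A[(~r | ~b) U b]]: least fixpoint, start Z0 = Sat(A[(~r | ~b) U b]) = {q0, q1, q2, q3}, add states in Sat(~r) with some successor in Z. Z1 = {q0, q1, q2, q3, q5}; fixed.
Sat(E[~r U A[(~r | ~b) U b]]) = {q0, q1, q2, q3, q5}
Sat(AX E[~r U A[(~r | ~b) U b]]) = {s : every successor in {q0, q1, q2, q3, q5}} = {q0, q1, q3, q5}
q0 ∈ Sat(AX E[~r U A[(~r | ~b) U b]]) = {q0, q1, q3, q5}, so the formula holds at q0.

Yes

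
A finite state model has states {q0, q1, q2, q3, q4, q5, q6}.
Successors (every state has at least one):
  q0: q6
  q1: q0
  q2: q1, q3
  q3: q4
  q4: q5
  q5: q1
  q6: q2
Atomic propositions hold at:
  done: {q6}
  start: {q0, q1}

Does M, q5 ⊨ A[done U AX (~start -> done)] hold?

Sat(~start) = {q2, q3, q4, q5, q6}
Sat(~start -> done) = {q0, q1, q6}
Sat(AX (~start -> done)) = {s : every successor in {q0, q1, q6}} = {q0, q1, q5}
A[done U AX (~start -> done)]: least fixpoint, start Z0 = Sat(AX (~start -> done)) = {q0, q1, q5}, add states in Sat(done) with every successor in Z. Already a fixed point.
Sat(A[done U AX (~start -> done)]) = {q0, q1, q5}
q5 ∈ Sat(A[done U AX (~start -> done)]) = {q0, q1, q5}, so the formula holds at q5.

Yes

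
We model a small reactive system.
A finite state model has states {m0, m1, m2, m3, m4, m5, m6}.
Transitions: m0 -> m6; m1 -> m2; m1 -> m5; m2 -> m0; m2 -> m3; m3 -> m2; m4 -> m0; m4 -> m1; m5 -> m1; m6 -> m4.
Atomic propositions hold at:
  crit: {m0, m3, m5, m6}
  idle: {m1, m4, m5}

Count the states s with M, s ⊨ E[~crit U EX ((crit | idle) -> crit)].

Sat(~crit) = {m1, m2, m4}
Sat(crit | idle) = {m0, m1, m3, m4, m5, m6}
Sat((crit | idle) -> crit) = {m0, m2, m3, m5, m6}
Sat(EX ((crit | idle) -> crit)) = {s : some successor in {m0, m2, m3, m5, m6}} = {m0, m1, m2, m3, m4}
E[~crit U EX ((crit | idle) -> crit)]: least fixpoint, start Z0 = Sat(EX ((crit | idle) -> crit)) = {m0, m1, m2, m3, m4}, add states in Sat(~crit) with some successor in Z. Already a fixed point.
Sat(E[~crit U EX ((crit | idle) -> crit)]) = {m0, m1, m2, m3, m4}
|Sat(E[~crit U EX ((crit | idle) -> crit)])| = |{m0, m1, m2, m3, m4}| = 5.

5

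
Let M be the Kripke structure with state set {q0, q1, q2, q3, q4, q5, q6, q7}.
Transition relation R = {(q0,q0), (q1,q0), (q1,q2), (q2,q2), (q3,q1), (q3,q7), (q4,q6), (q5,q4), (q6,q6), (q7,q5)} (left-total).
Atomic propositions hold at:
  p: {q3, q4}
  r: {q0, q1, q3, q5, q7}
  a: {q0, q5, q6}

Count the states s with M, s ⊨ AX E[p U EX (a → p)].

Sat(a → p) = {q1, q2, q3, q4, q7}
Sat(EX (a → p)) = {s : some successor in {q1, q2, q3, q4, q7}} = {q1, q2, q3, q5}
E[p U EX (a → p)]: least fixpoint, start Z0 = Sat(EX (a → p)) = {q1, q2, q3, q5}, add states in Sat(p) with some successor in Z. Already a fixed point.
Sat(E[p U EX (a → p)]) = {q1, q2, q3, q5}
Sat(AX E[p U EX (a → p)]) = {s : every successor in {q1, q2, q3, q5}} = {q2, q7}
|Sat(AX E[p U EX (a → p)])| = |{q2, q7}| = 2.

2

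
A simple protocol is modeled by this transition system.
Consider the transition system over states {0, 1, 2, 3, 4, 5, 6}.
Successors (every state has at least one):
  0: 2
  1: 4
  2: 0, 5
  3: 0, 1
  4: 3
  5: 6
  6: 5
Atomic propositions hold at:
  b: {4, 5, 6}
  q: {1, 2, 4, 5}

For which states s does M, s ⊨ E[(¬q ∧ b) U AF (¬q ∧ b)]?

Sat(¬q) = {0, 3, 6}
Sat(¬q ∧ b) = {6}
AF (¬q ∧ b): least fixpoint, start Z0 = {6}, add states with every successor in Z. Z1 = {5, 6}; fixed.
Sat(AF (¬q ∧ b)) = {5, 6}
E[(¬q ∧ b) U AF (¬q ∧ b)]: least fixpoint, start Z0 = Sat(AF (¬q ∧ b)) = {5, 6}, add states in Sat(¬q ∧ b) with some successor in Z. Already a fixed point.
Sat(E[(¬q ∧ b) U AF (¬q ∧ b)]) = {5, 6}

{5, 6}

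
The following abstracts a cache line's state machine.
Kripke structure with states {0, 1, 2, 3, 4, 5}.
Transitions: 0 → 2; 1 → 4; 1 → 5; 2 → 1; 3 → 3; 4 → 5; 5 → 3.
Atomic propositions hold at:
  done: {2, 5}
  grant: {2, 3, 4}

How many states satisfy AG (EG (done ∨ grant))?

3

Sat(done ∨ grant) = {2, 3, 4, 5}
EG (done ∨ grant): greatest fixpoint, start Z0 = {2, 3, 4, 5}, keep only states in Sat with some successor in Z. Z1 = {3, 4, 5}; fixed.
Sat(EG (done ∨ grant)) = {3, 4, 5}
AG (EG (done ∨ grant)): greatest fixpoint, start Z0 = {3, 4, 5}, keep only states in Sat with every successor in Z. Already a fixed point.
Sat(AG (EG (done ∨ grant))) = {3, 4, 5}
|Sat(AG (EG (done ∨ grant)))| = |{3, 4, 5}| = 3.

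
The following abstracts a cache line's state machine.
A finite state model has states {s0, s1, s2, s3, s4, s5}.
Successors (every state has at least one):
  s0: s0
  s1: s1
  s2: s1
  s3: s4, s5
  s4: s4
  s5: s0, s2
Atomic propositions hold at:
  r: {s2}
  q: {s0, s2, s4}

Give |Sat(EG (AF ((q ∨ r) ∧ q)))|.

Sat(q ∨ r) = {s0, s2, s4}
Sat((q ∨ r) ∧ q) = {s0, s2, s4}
AF ((q ∨ r) ∧ q): least fixpoint, start Z0 = {s0, s2, s4}, add states with every successor in Z. Z1 = {s0, s2, s4, s5}; Z2 = {s0, s2, s3, s4, s5}; fixed.
Sat(AF ((q ∨ r) ∧ q)) = {s0, s2, s3, s4, s5}
EG (AF ((q ∨ r) ∧ q)): greatest fixpoint, start Z0 = {s0, s2, s3, s4, s5}, keep only states in Sat with some successor in Z. Z1 = {s0, s3, s4, s5}; fixed.
Sat(EG (AF ((q ∨ r) ∧ q))) = {s0, s3, s4, s5}
|Sat(EG (AF ((q ∨ r) ∧ q)))| = |{s0, s3, s4, s5}| = 4.

4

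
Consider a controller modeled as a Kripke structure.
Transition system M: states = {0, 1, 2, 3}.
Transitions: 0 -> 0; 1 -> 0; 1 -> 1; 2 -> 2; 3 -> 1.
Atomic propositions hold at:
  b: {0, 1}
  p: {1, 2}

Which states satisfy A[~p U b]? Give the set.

Sat(~p) = {0, 3}
A[~p U b]: least fixpoint, start Z0 = Sat(b) = {0, 1}, add states in Sat(~p) with every successor in Z. Z1 = {0, 1, 3}; fixed.
Sat(A[~p U b]) = {0, 1, 3}

{0, 1, 3}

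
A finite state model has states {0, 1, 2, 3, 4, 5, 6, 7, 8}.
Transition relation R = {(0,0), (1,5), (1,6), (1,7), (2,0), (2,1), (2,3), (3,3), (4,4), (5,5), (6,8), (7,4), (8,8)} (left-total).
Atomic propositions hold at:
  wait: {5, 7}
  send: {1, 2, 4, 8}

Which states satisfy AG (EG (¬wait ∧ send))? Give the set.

{4, 8}

Sat(¬wait) = {0, 1, 2, 3, 4, 6, 8}
Sat(¬wait ∧ send) = {1, 2, 4, 8}
EG (¬wait ∧ send): greatest fixpoint, start Z0 = {1, 2, 4, 8}, keep only states in Sat with some successor in Z. Z1 = {2, 4, 8}; Z2 = {4, 8}; fixed.
Sat(EG (¬wait ∧ send)) = {4, 8}
AG (EG (¬wait ∧ send)): greatest fixpoint, start Z0 = {4, 8}, keep only states in Sat with every successor in Z. Already a fixed point.
Sat(AG (EG (¬wait ∧ send))) = {4, 8}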